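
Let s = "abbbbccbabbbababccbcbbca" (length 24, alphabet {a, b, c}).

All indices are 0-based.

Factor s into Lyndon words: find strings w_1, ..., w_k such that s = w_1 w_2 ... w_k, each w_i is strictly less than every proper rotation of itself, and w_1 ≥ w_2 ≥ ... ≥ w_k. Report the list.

emit factor 1: 'abbbbccb' (i=0, period=8)
emit factor 2: 'abbb' (i=8, period=4)
emit factor 3: 'ababccbcbbc' (i=12, period=11)
emit factor 4: 'a' (i=23, period=1)

["abbbbccb", "abbb", "ababccbcbbc", "a"]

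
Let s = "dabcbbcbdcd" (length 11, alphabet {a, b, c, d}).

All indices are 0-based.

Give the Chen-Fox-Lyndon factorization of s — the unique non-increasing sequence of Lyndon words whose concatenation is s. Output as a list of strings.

["d", "abcbbcbdcd"]

emit factor 1: 'd' (i=0, period=1)
emit factor 2: 'abcbbcbdcd' (i=1, period=10)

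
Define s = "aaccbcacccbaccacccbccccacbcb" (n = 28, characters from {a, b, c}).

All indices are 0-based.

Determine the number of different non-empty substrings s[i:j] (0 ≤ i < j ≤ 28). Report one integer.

rank→(start, suffix):
  0 → (0, 'aaccbcacccbaccacccbccccacbcb')
  1 → (23, 'acbcb')
  2 → (11, 'accacccbccccacbcb')
  3 → (1, 'accbcacccbaccacccbccccacbcb')
  4 → (6, 'acccbaccacccbccccacbcb')
  5 → (14, 'acccbccccacbcb')
  6 → (27, 'b')
  7 → (10, 'baccacccbccccacbcb')
  8 → (4, 'bcacccbaccacccbccccacbcb')
  9 → (25, 'bcb')
  10 → (18, 'bccccacbcb')
  11 → (22, 'cacbcb')
  12 → (5, 'cacccbaccacccbccccacbcb')
  13 → (13, 'cacccbccccacbcb')
  14 → (26, 'cb')
  15 → (9, 'cbaccacccbccccacbcb')
  16 → (3, 'cbcacccbaccacccbccccacbcb')
  17 → (24, 'cbcb')
  18 → (17, 'cbccccacbcb')
  19 → (21, 'ccacbcb')
  20 → (12, 'ccacccbccccacbcb')
  21 → (8, 'ccbaccacccbccccacbcb')
  22 → (2, 'ccbcacccbaccacccbccccacbcb')
  23 → (16, 'ccbccccacbcb')
  24 → (20, 'cccacbcb')
  25 → (7, 'cccbaccacccbccccacbcb')
  26 → (15, 'cccbccccacbcb')
  27 → (19, 'ccccacbcb')

SA = [0, 23, 11, 1, 6, 14, 27, 10, 4, 25, 18, 22, 5, 13, 26, 9, 3, 24, 17, 21, 12, 8, 2, 16, 20, 7, 15, 19]
i: (SA[i-1],SA[i]) lcp shared
  1: (0,23) 1 'a'
  2: (23,11) 2 'ac'
  3: (11,1) 3 'acc'
  4: (1,6) 3 'acc'
  5: (6,14) 5 'acccb'
  6: (14,27) 0 ''
  7: (27,10) 1 'b'
  8: (10,4) 1 'b'
  9: (4,25) 2 'bc'
  10: (25,18) 2 'bc'
  11: (18,22) 0 ''
  12: (22,5) 3 'cac'
  13: (5,13) 6 'cacccb'
  14: (13,26) 1 'c'
  15: (26,9) 2 'cb'
  16: (9,3) 2 'cb'
  17: (3,24) 3 'cbc'
  18: (24,17) 3 'cbc'
  19: (17,21) 1 'c'
  20: (21,12) 4 'ccac'
  21: (12,8) 2 'cc'
  22: (8,2) 3 'ccb'
  23: (2,16) 4 'ccbc'
  24: (16,20) 2 'cc'
  25: (20,7) 3 'ccc'
  26: (7,15) 4 'cccb'
  27: (15,19) 3 'ccc'

n(n+1)/2 = 28·29/2 = 406
Σ LCP = 0 + 1 + 2 + 3 + 3 + 5 + 0 + 1 + 1 + 2 + 2 + 0 + 3 + 6 + 1 + 2 + 2 + 3 + 3 + 1 + 4 + 2 + 3 + 4 + 2 + 3 + 4 + 3 = 66
distinct = 406 − 66 = 340

340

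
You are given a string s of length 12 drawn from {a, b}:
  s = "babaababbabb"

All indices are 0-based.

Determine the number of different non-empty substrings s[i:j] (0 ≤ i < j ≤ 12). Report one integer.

rank | idx | suffix
   0 |   3 | aababbabb
   1 |   1 | abaababbabb
   2 |   4 | ababbabb
   3 |   9 | abb
   4 |   6 | abbabb
   5 |  11 | b
   6 |   2 | baababbabb
   7 |   0 | babaababbabb
   8 |   8 | babb
   9 |   5 | babbabb
  10 |  10 | bb
  11 |   7 | bbabb

SA = [3, 1, 4, 9, 6, 11, 2, 0, 8, 5, 10, 7]
i: (SA[i-1],SA[i]) lcp shared
  1: (3,1) 1 'a'
  2: (1,4) 3 'aba'
  3: (4,9) 2 'ab'
  4: (9,6) 3 'abb'
  5: (6,11) 0 ''
  6: (11,2) 1 'b'
  7: (2,0) 2 'ba'
  8: (0,8) 3 'bab'
  9: (8,5) 4 'babb'
  10: (5,10) 1 'b'
  11: (10,7) 2 'bb'

n(n+1)/2 = 12·13/2 = 78
Σ LCP = 0 + 1 + 3 + 2 + 3 + 0 + 1 + 2 + 3 + 4 + 1 + 2 = 22
distinct = 78 − 22 = 56

56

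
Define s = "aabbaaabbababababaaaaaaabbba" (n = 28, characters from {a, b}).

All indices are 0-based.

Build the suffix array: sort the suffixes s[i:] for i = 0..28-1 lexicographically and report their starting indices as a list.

rank | idx | suffix
   0 |  27 | a
   1 |  17 | aaaaaaabbba
   2 |  18 | aaaaaabbba
   3 |  19 | aaaaabbba
   4 |  20 | aaaabbba
   5 |   4 | aaabbababababaaaaaaabbba
   6 |  21 | aaabbba
   7 |   0 | aabbaaabbababababaaaaaaabbba
   8 |   5 | aabbababababaaaaaaabbba
   9 |  22 | aabbba
  10 |  15 | abaaaaaaabbba
  11 |  13 | ababaaaaaaabbba
  12 |  11 | abababaaaaaaabbba
  13 |   9 | ababababaaaaaaabbba
  14 |   1 | abbaaabbababababaaaaaaabbba
  15 |   6 | abbababababaaaaaaabbba
  16 |  23 | abbba
  17 |  26 | ba
  18 |  16 | baaaaaaabbba
  19 |   3 | baaabbababababaaaaaaabbba
  20 |  14 | babaaaaaaabbba
  21 |  12 | bababaaaaaaabbba
  22 |  10 | babababaaaaaaabbba
  23 |   8 | bababababaaaaaaabbba
  24 |  25 | bba
  25 |   2 | bbaaabbababababaaaaaaabbba
  26 |   7 | bbababababaaaaaaabbba
  27 |  24 | bbba

[27, 17, 18, 19, 20, 4, 21, 0, 5, 22, 15, 13, 11, 9, 1, 6, 23, 26, 16, 3, 14, 12, 10, 8, 25, 2, 7, 24]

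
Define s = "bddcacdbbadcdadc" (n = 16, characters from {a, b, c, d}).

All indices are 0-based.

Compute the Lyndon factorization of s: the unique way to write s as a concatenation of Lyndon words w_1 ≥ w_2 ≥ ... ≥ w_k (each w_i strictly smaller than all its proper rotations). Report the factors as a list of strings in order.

["bddc", "acdbbadcdadc"]

emit factor 1: 'bddc' (i=0, period=4)
emit factor 2: 'acdbbadcdadc' (i=4, period=12)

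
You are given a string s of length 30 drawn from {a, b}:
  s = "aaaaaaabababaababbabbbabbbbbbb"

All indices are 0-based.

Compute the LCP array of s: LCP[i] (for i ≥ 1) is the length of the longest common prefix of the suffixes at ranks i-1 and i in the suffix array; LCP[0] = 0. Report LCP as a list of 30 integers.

rank | idx | suffix
   0 |   0 | aaaaaaabababaababbabbbabbbbbbb
   1 |   1 | aaaaaabababaababbabbbabbbbbbb
   2 |   2 | aaaaabababaababbabbbabbbbbbb
   3 |   3 | aaaabababaababbabbbabbbbbbb
   4 |   4 | aaabababaababbabbbabbbbbbb
   5 |   5 | aabababaababbabbbabbbbbbb
   6 |  12 | aababbabbbabbbbbbb
   7 |  10 | abaababbabbbabbbbbbb
   8 |   8 | ababaababbabbbabbbbbbb
   9 |   6 | abababaababbabbbabbbbbbb
  10 |  13 | ababbabbbabbbbbbb
  11 |  15 | abbabbbabbbbbbb
  12 |  18 | abbbabbbbbbb
  13 |  22 | abbbbbbb
  14 |  29 | b
  15 |  11 | baababbabbbabbbbbbb
  16 |   9 | babaababbabbbabbbbbbb
  17 |   7 | bababaababbabbbabbbbbbb
  18 |  14 | babbabbbabbbbbbb
  19 |  17 | babbbabbbbbbb
  20 |  21 | babbbbbbb
  21 |  28 | bb
  22 |  16 | bbabbbabbbbbbb
  23 |  20 | bbabbbbbbb
  24 |  27 | bbb
  25 |  19 | bbbabbbbbbb
  26 |  26 | bbbb
  27 |  25 | bbbbb
  28 |  24 | bbbbbb
  29 |  23 | bbbbbbb

SA = [0, 1, 2, 3, 4, 5, 12, 10, 8, 6, 13, 15, 18, 22, 29, 11, 9, 7, 14, 17, 21, 28, 16, 20, 27, 19, 26, 25, 24, 23]
rank  pair      lcp
   1  s[0:],s[1:]  6  'aaaaaa'
   2  s[1:],s[2:]  5  'aaaaa'
   3  s[2:],s[3:]  4  'aaaa'
   4  s[3:],s[4:]  3  'aaa'
   5  s[4:],s[5:]  2  'aa'
   6  s[5:],s[12:]  5  'aabab'
   7  s[12:],s[10:]  1  'a'
   8  s[10:],s[8:]  3  'aba'
   9  s[8:],s[6:]  5  'ababa'
  10  s[6:],s[13:]  4  'abab'
  11  s[13:],s[15:]  2  'ab'
  12  s[15:],s[18:]  3  'abb'
  13  s[18:],s[22:]  4  'abbb'
  14  s[22:],s[29:]  0  ''
  15  s[29:],s[11:]  1  'b'
  16  s[11:],s[9:]  2  'ba'
  17  s[9:],s[7:]  4  'baba'
  18  s[7:],s[14:]  3  'bab'
  19  s[14:],s[17:]  4  'babb'
  20  s[17:],s[21:]  5  'babbb'
  21  s[21:],s[28:]  1  'b'
  22  s[28:],s[16:]  2  'bb'
  23  s[16:],s[20:]  6  'bbabbb'
  24  s[20:],s[27:]  2  'bb'
  25  s[27:],s[19:]  3  'bbb'
  26  s[19:],s[26:]  3  'bbb'
  27  s[26:],s[25:]  4  'bbbb'
  28  s[25:],s[24:]  5  'bbbbb'
  29  s[24:],s[23:]  6  'bbbbbb'

[0, 6, 5, 4, 3, 2, 5, 1, 3, 5, 4, 2, 3, 4, 0, 1, 2, 4, 3, 4, 5, 1, 2, 6, 2, 3, 3, 4, 5, 6]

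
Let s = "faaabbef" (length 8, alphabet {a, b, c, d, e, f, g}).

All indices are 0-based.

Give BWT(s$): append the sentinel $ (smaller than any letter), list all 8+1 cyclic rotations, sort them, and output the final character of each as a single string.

ffaaabbe$

rank  rotation   last
    0  $faaabbef  f
    1  aaabbef$f  f
    2  aabbef$fa  a
    3  abbef$faa  a
    4  bbef$faaa  a
    5  bef$faaab  b
    6  ef$faaabb  b
    7  f$faaabbe  e
    8  faaabbef$  $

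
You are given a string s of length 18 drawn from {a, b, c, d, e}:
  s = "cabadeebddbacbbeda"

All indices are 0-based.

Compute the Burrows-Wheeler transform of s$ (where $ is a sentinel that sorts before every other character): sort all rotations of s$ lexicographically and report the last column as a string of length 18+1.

adcbbdaceb$aedbaebd

rank  rotation             last
    0  $cabadeebddbacbbeda  a
    1  a$cabadeebddbacbbed  d
    2  abadeebddbacbbeda$c  c
    3  acbbeda$cabadeebddb  b
    4  adeebddbacbbeda$cab  b
    5  bacbbeda$cabadeebdd  d
    6  badeebddbacbbeda$ca  a
    7  bbeda$cabadeebddbac  c
    8  bddbacbbeda$cabadee  e
    9  beda$cabadeebddbacb  b
   10  cabadeebddbacbbeda$  $
   11  cbbeda$cabadeebddba  a
   12  da$cabadeebddbacbbe  e
   13  dbacbbeda$cabadeebd  d
   14  ddbacbbeda$cabadeeb  b
   15  deebddbacbbeda$caba  a
   16  ebddbacbbeda$cabade  e
   17  eda$cabadeebddbacbb  b
   18  eebddbacbbeda$cabad  d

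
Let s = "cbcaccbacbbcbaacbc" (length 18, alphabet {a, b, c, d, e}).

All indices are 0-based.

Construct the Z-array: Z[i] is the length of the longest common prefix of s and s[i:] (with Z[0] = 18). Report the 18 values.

[18, 0, 1, 0, 1, 2, 0, 0, 2, 0, 0, 2, 0, 0, 0, 3, 0, 1]

Z[0]=18
i=1: outside box; Z[1]=0
i=2: outside box; Z[2]=1 extend→box=[2,3)
i=3: outside box; Z[3]=0
i=4: outside box; Z[4]=1 extend→box=[4,5)
i=5: outside box; Z[5]=2 extend→box=[5,7)
i=6: min(r-i=1, Z[1]=0)=0; Z[6]=0
i=7: outside box; Z[7]=0
i=8: outside box; Z[8]=2 extend→box=[8,10)
i=9: min(r-i=1, Z[1]=0)=0; Z[9]=0
i=10: outside box; Z[10]=0
i=11: outside box; Z[11]=2 extend→box=[11,13)
i=12: min(r-i=1, Z[1]=0)=0; Z[12]=0
i=13: outside box; Z[13]=0
i=14: outside box; Z[14]=0
i=15: outside box; Z[15]=3 extend→box=[15,18)
i=16: min(r-i=2, Z[1]=0)=0; Z[16]=0
i=17: min(r-i=1, Z[2]=1)=1; Z[17]=1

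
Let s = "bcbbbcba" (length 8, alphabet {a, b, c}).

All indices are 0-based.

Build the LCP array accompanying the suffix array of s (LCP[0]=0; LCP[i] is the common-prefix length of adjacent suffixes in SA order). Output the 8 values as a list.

[0, 0, 1, 2, 1, 3, 0, 2]

rank | idx | suffix
   0 |   7 | a
   1 |   6 | ba
   2 |   2 | bbbcba
   3 |   3 | bbcba
   4 |   4 | bcba
   5 |   0 | bcbbbcba
   6 |   5 | cba
   7 |   1 | cbbbcba

SA = [7, 6, 2, 3, 4, 0, 5, 1]
i: (SA[i-1],SA[i]) lcp shared
  1: (7,6) 0 ''
  2: (6,2) 1 'b'
  3: (2,3) 2 'bb'
  4: (3,4) 1 'b'
  5: (4,0) 3 'bcb'
  6: (0,5) 0 ''
  7: (5,1) 2 'cb'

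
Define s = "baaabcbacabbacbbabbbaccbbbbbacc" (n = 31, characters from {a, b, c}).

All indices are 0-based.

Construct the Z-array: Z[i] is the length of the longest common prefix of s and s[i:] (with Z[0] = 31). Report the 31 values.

[31, 0, 0, 0, 1, 0, 2, 0, 0, 0, 1, 2, 0, 0, 1, 2, 0, 1, 1, 2, 0, 0, 0, 1, 1, 1, 1, 2, 0, 0, 0]

Z[0]=31
i=1: i≥r, start 0; Z[1]=0
i=2: i≥r, start 0; Z[2]=0
i=3: i≥r, start 0; Z[3]=0
i=4: i≥r, start 0; Z[4]=1 scan→box=[4,5)
i=5: i≥r, start 0; Z[5]=0
i=6: i≥r, start 0; Z[6]=2 scan→box=[6,8)
i=7: min(r-i=1, Z[1]=0)=0; Z[7]=0
i=8: i≥r, start 0; Z[8]=0
i=9: i≥r, start 0; Z[9]=0
i=10: i≥r, start 0; Z[10]=1 scan→box=[10,11)
i=11: i≥r, start 0; Z[11]=2 scan→box=[11,13)
i=12: min(r-i=1, Z[1]=0)=0; Z[12]=0
i=13: i≥r, start 0; Z[13]=0
i=14: i≥r, start 0; Z[14]=1 scan→box=[14,15)
i=15: i≥r, start 0; Z[15]=2 scan→box=[15,17)
i=16: min(r-i=1, Z[1]=0)=0; Z[16]=0
i=17: i≥r, start 0; Z[17]=1 scan→box=[17,18)
i=18: i≥r, start 0; Z[18]=1 scan→box=[18,19)
i=19: i≥r, start 0; Z[19]=2 scan→box=[19,21)
i=20: min(r-i=1, Z[1]=0)=0; Z[20]=0
i=21: i≥r, start 0; Z[21]=0
i=22: i≥r, start 0; Z[22]=0
i=23: i≥r, start 0; Z[23]=1 scan→box=[23,24)
i=24: i≥r, start 0; Z[24]=1 scan→box=[24,25)
i=25: i≥r, start 0; Z[25]=1 scan→box=[25,26)
i=26: i≥r, start 0; Z[26]=1 scan→box=[26,27)
i=27: i≥r, start 0; Z[27]=2 scan→box=[27,29)
i=28: min(r-i=1, Z[1]=0)=0; Z[28]=0
i=29: i≥r, start 0; Z[29]=0
i=30: i≥r, start 0; Z[30]=0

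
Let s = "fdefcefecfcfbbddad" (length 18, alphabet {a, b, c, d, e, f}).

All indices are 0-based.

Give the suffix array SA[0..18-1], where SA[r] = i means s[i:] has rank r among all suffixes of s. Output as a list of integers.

[16, 12, 13, 4, 10, 8, 17, 15, 14, 1, 7, 2, 5, 11, 3, 9, 0, 6]

rank | idx | suffix
   0 |  16 | ad
   1 |  12 | bbddad
   2 |  13 | bddad
   3 |   4 | cefecfcfbbddad
   4 |  10 | cfbbddad
   5 |   8 | cfcfbbddad
   6 |  17 | d
   7 |  15 | dad
   8 |  14 | ddad
   9 |   1 | defcefecfcfbbddad
  10 |   7 | ecfcfbbddad
  11 |   2 | efcefecfcfbbddad
  12 |   5 | efecfcfbbddad
  13 |  11 | fbbddad
  14 |   3 | fcefecfcfbbddad
  15 |   9 | fcfbbddad
  16 |   0 | fdefcefecfcfbbddad
  17 |   6 | fecfcfbbddad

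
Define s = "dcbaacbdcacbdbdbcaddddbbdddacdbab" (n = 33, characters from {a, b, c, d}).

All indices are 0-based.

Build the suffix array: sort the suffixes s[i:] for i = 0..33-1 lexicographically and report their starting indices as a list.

[3, 31, 9, 4, 27, 17, 32, 2, 30, 22, 15, 13, 11, 6, 23, 8, 16, 1, 10, 5, 28, 26, 29, 21, 14, 12, 7, 0, 25, 20, 24, 19, 18]

rank→(start, suffix):
  0 → (3, 'aacbdcacbdbdbcaddddbbdddacdbab')
  1 → (31, 'ab')
  2 → (9, 'acbdbdbcaddddbbdddacdbab')
  3 → (4, 'acbdcacbdbdbcaddddbbdddacdbab')
  4 → (27, 'acdbab')
  5 → (17, 'addddbbdddacdbab')
  6 → (32, 'b')
  7 → (2, 'baacbdcacbdbdbcaddddbbdddacdbab')
  8 → (30, 'bab')
  9 → (22, 'bbdddacdbab')
  10 → (15, 'bcaddddbbdddacdbab')
  11 → (13, 'bdbcaddddbbdddacdbab')
  12 → (11, 'bdbdbcaddddbbdddacdbab')
  13 → (6, 'bdcacbdbdbcaddddbbdddacdbab')
  14 → (23, 'bdddacdbab')
  15 → (8, 'cacbdbdbcaddddbbdddacdbab')
  16 → (16, 'caddddbbdddacdbab')
  17 → (1, 'cbaacbdcacbdbdbcaddddbbdddacdbab')
  18 → (10, 'cbdbdbcaddddbbdddacdbab')
  19 → (5, 'cbdcacbdbdbcaddddbbdddacdbab')
  20 → (28, 'cdbab')
  21 → (26, 'dacdbab')
  22 → (29, 'dbab')
  23 → (21, 'dbbdddacdbab')
  24 → (14, 'dbcaddddbbdddacdbab')
  25 → (12, 'dbdbcaddddbbdddacdbab')
  26 → (7, 'dcacbdbdbcaddddbbdddacdbab')
  27 → (0, 'dcbaacbdcacbdbdbcaddddbbdddacdbab')
  28 → (25, 'ddacdbab')
  29 → (20, 'ddbbdddacdbab')
  30 → (24, 'dddacdbab')
  31 → (19, 'dddbbdddacdbab')
  32 → (18, 'ddddbbdddacdbab')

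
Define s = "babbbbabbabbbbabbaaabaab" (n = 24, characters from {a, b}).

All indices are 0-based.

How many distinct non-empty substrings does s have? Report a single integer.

rank→(start, suffix):
  0 → (17, 'aaabaab')
  1 → (21, 'aab')
  2 → (18, 'aabaab')
  3 → (22, 'ab')
  4 → (19, 'abaab')
  5 → (14, 'abbaaabaab')
  6 → (6, 'abbabbbbabbaaabaab')
  7 → (9, 'abbbbabbaaabaab')
  8 → (1, 'abbbbabbabbbbabbaaabaab')
  9 → (23, 'b')
  10 → (16, 'baaabaab')
  11 → (20, 'baab')
  12 → (13, 'babbaaabaab')
  13 → (5, 'babbabbbbabbaaabaab')
  14 → (8, 'babbbbabbaaabaab')
  15 → (0, 'babbbbabbabbbbabbaaabaab')
  16 → (15, 'bbaaabaab')
  17 → (12, 'bbabbaaabaab')
  18 → (4, 'bbabbabbbbabbaaabaab')
  19 → (7, 'bbabbbbabbaaabaab')
  20 → (11, 'bbbabbaaabaab')
  21 → (3, 'bbbabbabbbbabbaaabaab')
  22 → (10, 'bbbbabbaaabaab')
  23 → (2, 'bbbbabbabbbbabbaaabaab')

SA = [17, 21, 18, 22, 19, 14, 6, 9, 1, 23, 16, 20, 13, 5, 8, 0, 15, 12, 4, 7, 11, 3, 10, 2]
[i] adj suffixes → lcp
  [1] 17/21 → 2 ('aa')
  [2] 21/18 → 3 ('aab')
  [3] 18/22 → 1 ('a')
  [4] 22/19 → 2 ('ab')
  [5] 19/14 → 2 ('ab')
  [6] 14/6 → 4 ('abba')
  [7] 6/9 → 3 ('abb')
  [8] 9/1 → 9 ('abbbbabba')
  [9] 1/23 → 0 ('')
  [10] 23/16 → 1 ('b')
  [11] 16/20 → 3 ('baa')
  [12] 20/13 → 2 ('ba')
  [13] 13/5 → 5 ('babba')
  [14] 5/8 → 4 ('babb')
  [15] 8/0 → 10 ('babbbbabba')
  [16] 0/15 → 1 ('b')
  [17] 15/12 → 3 ('bba')
  [18] 12/4 → 6 ('bbabba')
  [19] 4/7 → 5 ('bbabb')
  [20] 7/11 → 2 ('bb')
  [21] 11/3 → 7 ('bbbabba')
  [22] 3/10 → 3 ('bbb')
  [23] 10/2 → 8 ('bbbbabba')

n(n+1)/2 = 24·25/2 = 300
Σ LCP = 0 + 2 + 3 + 1 + 2 + 2 + 4 + 3 + 9 + 0 + 1 + 3 + 2 + 5 + 4 + 10 + 1 + 3 + 6 + 5 + 2 + 7 + 3 + 8 = 86
distinct = 300 − 86 = 214

214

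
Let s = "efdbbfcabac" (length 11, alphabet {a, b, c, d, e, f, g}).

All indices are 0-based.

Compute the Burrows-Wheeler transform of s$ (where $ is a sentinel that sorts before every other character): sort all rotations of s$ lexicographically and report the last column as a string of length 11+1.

ccbadbaff$be

rank  rotation      last
    0  $efdbbfcabac  c
    1  abac$efdbbfc  c
    2  ac$efdbbfcab  b
    3  bac$efdbbfca  a
    4  bbfcabac$efd  d
    5  bfcabac$efdb  b
    6  c$efdbbfcaba  a
    7  cabac$efdbbf  f
    8  dbbfcabac$ef  f
    9  efdbbfcabac$  $
   10  fcabac$efdbb  b
   11  fdbbfcabac$e  e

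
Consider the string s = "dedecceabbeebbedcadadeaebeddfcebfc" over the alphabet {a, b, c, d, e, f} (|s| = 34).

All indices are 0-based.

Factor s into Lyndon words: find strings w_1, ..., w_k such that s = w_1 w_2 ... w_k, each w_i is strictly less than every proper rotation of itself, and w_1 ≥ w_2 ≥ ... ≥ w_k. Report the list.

["de", "de", "cce", "abbeebbedcadadeaebeddfcebfc"]

emit factor 1: 'de' (i=0, period=2)
emit factor 2: 'de' (i=2, period=2)
emit factor 3: 'cce' (i=4, period=3)
emit factor 4: 'abbeebbedcadadeaebeddfcebfc' (i=7, period=27)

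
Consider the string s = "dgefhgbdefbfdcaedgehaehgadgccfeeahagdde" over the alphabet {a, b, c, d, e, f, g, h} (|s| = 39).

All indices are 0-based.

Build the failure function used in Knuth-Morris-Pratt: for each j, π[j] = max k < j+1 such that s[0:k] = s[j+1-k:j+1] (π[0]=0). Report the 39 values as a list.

[0, 0, 0, 0, 0, 0, 0, 1, 0, 0, 0, 0, 1, 0, 0, 0, 1, 2, 3, 0, 0, 0, 0, 0, 0, 1, 2, 0, 0, 0, 0, 0, 0, 0, 0, 0, 1, 1, 0]

π[0] = 0
j=1 s[j]='g': π[1]=0 (border '')
j=2 s[j]='e': π[2]=0 (border '')
j=3 s[j]='f': π[3]=0 (border '')
j=4 s[j]='h': π[4]=0 (border '')
j=5 s[j]='g': π[5]=0 (border '')
j=6 s[j]='b': π[6]=0 (border '')
j=7 s[j]='d': π[7]=1 (border 'd')
j=8 s[j]='e': k: 1→0; π[8]=0 (border '')
j=9 s[j]='f': π[9]=0 (border '')
j=10 s[j]='b': π[10]=0 (border '')
j=11 s[j]='f': π[11]=0 (border '')
j=12 s[j]='d': π[12]=1 (border 'd')
j=13 s[j]='c': k: 1→0; π[13]=0 (border '')
j=14 s[j]='a': π[14]=0 (border '')
j=15 s[j]='e': π[15]=0 (border '')
j=16 s[j]='d': π[16]=1 (border 'd')
j=17 s[j]='g': π[17]=2 (border 'dg')
j=18 s[j]='e': π[18]=3 (border 'dge')
j=19 s[j]='h': k: 3→0; π[19]=0 (border '')
j=20 s[j]='a': π[20]=0 (border '')
j=21 s[j]='e': π[21]=0 (border '')
j=22 s[j]='h': π[22]=0 (border '')
j=23 s[j]='g': π[23]=0 (border '')
j=24 s[j]='a': π[24]=0 (border '')
j=25 s[j]='d': π[25]=1 (border 'd')
j=26 s[j]='g': π[26]=2 (border 'dg')
j=27 s[j]='c': k: 2→0; π[27]=0 (border '')
j=28 s[j]='c': π[28]=0 (border '')
j=29 s[j]='f': π[29]=0 (border '')
j=30 s[j]='e': π[30]=0 (border '')
j=31 s[j]='e': π[31]=0 (border '')
j=32 s[j]='a': π[32]=0 (border '')
j=33 s[j]='h': π[33]=0 (border '')
j=34 s[j]='a': π[34]=0 (border '')
j=35 s[j]='g': π[35]=0 (border '')
j=36 s[j]='d': π[36]=1 (border 'd')
j=37 s[j]='d': k: 1→0; π[37]=1 (border 'd')
j=38 s[j]='e': k: 1→0; π[38]=0 (border '')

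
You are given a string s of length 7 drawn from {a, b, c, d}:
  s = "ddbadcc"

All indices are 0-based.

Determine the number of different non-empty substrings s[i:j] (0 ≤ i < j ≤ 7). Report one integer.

rank→(start, suffix):
  0 → (3, 'adcc')
  1 → (2, 'badcc')
  2 → (6, 'c')
  3 → (5, 'cc')
  4 → (1, 'dbadcc')
  5 → (4, 'dcc')
  6 → (0, 'ddbadcc')

SA = [3, 2, 6, 5, 1, 4, 0]
[i] adj suffixes → lcp
  [1] 3/2 → 0 ('')
  [2] 2/6 → 0 ('')
  [3] 6/5 → 1 ('c')
  [4] 5/1 → 0 ('')
  [5] 1/4 → 1 ('d')
  [6] 4/0 → 1 ('d')

n(n+1)/2 = 7·8/2 = 28
Σ LCP = 0 + 0 + 0 + 1 + 0 + 1 + 1 = 3
distinct = 28 − 3 = 25

25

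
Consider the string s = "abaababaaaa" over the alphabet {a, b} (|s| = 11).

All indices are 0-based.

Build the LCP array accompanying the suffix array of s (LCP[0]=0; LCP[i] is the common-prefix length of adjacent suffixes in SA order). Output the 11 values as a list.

rank | idx | suffix
   0 |  10 | a
   1 |   9 | aa
   2 |   8 | aaa
   3 |   7 | aaaa
   4 |   2 | aababaaaa
   5 |   5 | abaaaa
   6 |   0 | abaababaaaa
   7 |   3 | ababaaaa
   8 |   6 | baaaa
   9 |   1 | baababaaaa
  10 |   4 | babaaaa

SA = [10, 9, 8, 7, 2, 5, 0, 3, 6, 1, 4]
i: (SA[i-1],SA[i]) lcp shared
  1: (10,9) 1 'a'
  2: (9,8) 2 'aa'
  3: (8,7) 3 'aaa'
  4: (7,2) 2 'aa'
  5: (2,5) 1 'a'
  6: (5,0) 4 'abaa'
  7: (0,3) 3 'aba'
  8: (3,6) 0 ''
  9: (6,1) 3 'baa'
  10: (1,4) 2 'ba'

[0, 1, 2, 3, 2, 1, 4, 3, 0, 3, 2]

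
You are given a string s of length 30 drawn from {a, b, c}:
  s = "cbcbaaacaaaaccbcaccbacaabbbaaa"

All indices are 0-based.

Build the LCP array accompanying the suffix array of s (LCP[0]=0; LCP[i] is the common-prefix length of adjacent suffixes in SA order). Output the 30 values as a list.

[0, 1, 2, 3, 3, 4, 2, 2, 3, 1, 1, 4, 2, 4, 0, 4, 2, 1, 2, 1, 2, 0, 3, 2, 1, 3, 2, 3, 1, 3]

rank→(start, suffix):
  0 → (29, 'a')
  1 → (28, 'aa')
  2 → (27, 'aaa')
  3 → (8, 'aaaaccbcaccbacaabbbaaa')
  4 → (4, 'aaacaaaaccbcaccbacaabbbaaa')
  5 → (9, 'aaaccbcaccbacaabbbaaa')
  6 → (22, 'aabbbaaa')
  7 → (5, 'aacaaaaccbcaccbacaabbbaaa')
  8 → (10, 'aaccbcaccbacaabbbaaa')
  9 → (23, 'abbbaaa')
  10 → (6, 'acaaaaccbcaccbacaabbbaaa')
  11 → (20, 'acaabbbaaa')
  12 → (16, 'accbacaabbbaaa')
  13 → (11, 'accbcaccbacaabbbaaa')
  14 → (26, 'baaa')
  15 → (3, 'baaacaaaaccbcaccbacaabbbaaa')
  16 → (19, 'bacaabbbaaa')
  17 → (25, 'bbaaa')
  18 → (24, 'bbbaaa')
  19 → (14, 'bcaccbacaabbbaaa')
  20 → (1, 'bcbaaacaaaaccbcaccbacaabbbaaa')
  21 → (7, 'caaaaccbcaccbacaabbbaaa')
  22 → (21, 'caabbbaaa')
  23 → (15, 'caccbacaabbbaaa')
  24 → (2, 'cbaaacaaaaccbcaccbacaabbbaaa')
  25 → (18, 'cbacaabbbaaa')
  26 → (13, 'cbcaccbacaabbbaaa')
  27 → (0, 'cbcbaaacaaaaccbcaccbacaabbbaaa')
  28 → (17, 'ccbacaabbbaaa')
  29 → (12, 'ccbcaccbacaabbbaaa')

SA = [29, 28, 27, 8, 4, 9, 22, 5, 10, 23, 6, 20, 16, 11, 26, 3, 19, 25, 24, 14, 1, 7, 21, 15, 2, 18, 13, 0, 17, 12]
[i] adj suffixes → lcp
  [1] 29/28 → 1 ('a')
  [2] 28/27 → 2 ('aa')
  [3] 27/8 → 3 ('aaa')
  [4] 8/4 → 3 ('aaa')
  [5] 4/9 → 4 ('aaac')
  [6] 9/22 → 2 ('aa')
  [7] 22/5 → 2 ('aa')
  [8] 5/10 → 3 ('aac')
  [9] 10/23 → 1 ('a')
  [10] 23/6 → 1 ('a')
  [11] 6/20 → 4 ('acaa')
  [12] 20/16 → 2 ('ac')
  [13] 16/11 → 4 ('accb')
  [14] 11/26 → 0 ('')
  [15] 26/3 → 4 ('baaa')
  [16] 3/19 → 2 ('ba')
  [17] 19/25 → 1 ('b')
  [18] 25/24 → 2 ('bb')
  [19] 24/14 → 1 ('b')
  [20] 14/1 → 2 ('bc')
  [21] 1/7 → 0 ('')
  [22] 7/21 → 3 ('caa')
  [23] 21/15 → 2 ('ca')
  [24] 15/2 → 1 ('c')
  [25] 2/18 → 3 ('cba')
  [26] 18/13 → 2 ('cb')
  [27] 13/0 → 3 ('cbc')
  [28] 0/17 → 1 ('c')
  [29] 17/12 → 3 ('ccb')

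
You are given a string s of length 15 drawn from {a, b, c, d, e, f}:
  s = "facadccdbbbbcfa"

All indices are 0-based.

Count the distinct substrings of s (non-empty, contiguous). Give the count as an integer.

106

rank | idx | suffix
   0 |  14 | a
   1 |   1 | acadccdbbbbcfa
   2 |   3 | adccdbbbbcfa
   3 |   8 | bbbbcfa
   4 |   9 | bbbcfa
   5 |  10 | bbcfa
   6 |  11 | bcfa
   7 |   2 | cadccdbbbbcfa
   8 |   5 | ccdbbbbcfa
   9 |   6 | cdbbbbcfa
  10 |  12 | cfa
  11 |   7 | dbbbbcfa
  12 |   4 | dccdbbbbcfa
  13 |  13 | fa
  14 |   0 | facadccdbbbbcfa

SA = [14, 1, 3, 8, 9, 10, 11, 2, 5, 6, 12, 7, 4, 13, 0]
i: (SA[i-1],SA[i]) lcp shared
  1: (14,1) 1 'a'
  2: (1,3) 1 'a'
  3: (3,8) 0 ''
  4: (8,9) 3 'bbb'
  5: (9,10) 2 'bb'
  6: (10,11) 1 'b'
  7: (11,2) 0 ''
  8: (2,5) 1 'c'
  9: (5,6) 1 'c'
  10: (6,12) 1 'c'
  11: (12,7) 0 ''
  12: (7,4) 1 'd'
  13: (4,13) 0 ''
  14: (13,0) 2 'fa'

n(n+1)/2 = 15·16/2 = 120
Σ LCP = 0 + 1 + 1 + 0 + 3 + 2 + 1 + 0 + 1 + 1 + 1 + 0 + 1 + 0 + 2 = 14
distinct = 120 − 14 = 106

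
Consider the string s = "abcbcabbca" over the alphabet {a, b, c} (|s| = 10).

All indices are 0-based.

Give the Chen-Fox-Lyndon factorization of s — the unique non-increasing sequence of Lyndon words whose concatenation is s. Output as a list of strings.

["abcbc", "abbc", "a"]

emit factor 1: 'abcbc' (i=0, period=5)
emit factor 2: 'abbc' (i=5, period=4)
emit factor 3: 'a' (i=9, period=1)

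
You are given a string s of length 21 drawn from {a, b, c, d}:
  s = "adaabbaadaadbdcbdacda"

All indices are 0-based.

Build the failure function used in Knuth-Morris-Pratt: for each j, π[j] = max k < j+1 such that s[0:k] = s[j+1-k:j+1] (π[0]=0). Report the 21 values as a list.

π[0] = 0
j=1 s[j]='d': π[1]=0 (border '')
j=2 s[j]='a': π[2]=1 (border 'a')
j=3 s[j]='a': k: 1→0; π[3]=1 (border 'a')
j=4 s[j]='b': k: 1→0; π[4]=0 (border '')
j=5 s[j]='b': π[5]=0 (border '')
j=6 s[j]='a': π[6]=1 (border 'a')
j=7 s[j]='a': k: 1→0; π[7]=1 (border 'a')
j=8 s[j]='d': π[8]=2 (border 'ad')
j=9 s[j]='a': π[9]=3 (border 'ada')
j=10 s[j]='a': π[10]=4 (border 'adaa')
j=11 s[j]='d': k: 4→1; π[11]=2 (border 'ad')
j=12 s[j]='b': k: 2→0; π[12]=0 (border '')
j=13 s[j]='d': π[13]=0 (border '')
j=14 s[j]='c': π[14]=0 (border '')
j=15 s[j]='b': π[15]=0 (border '')
j=16 s[j]='d': π[16]=0 (border '')
j=17 s[j]='a': π[17]=1 (border 'a')
j=18 s[j]='c': k: 1→0; π[18]=0 (border '')
j=19 s[j]='d': π[19]=0 (border '')
j=20 s[j]='a': π[20]=1 (border 'a')

[0, 0, 1, 1, 0, 0, 1, 1, 2, 3, 4, 2, 0, 0, 0, 0, 0, 1, 0, 0, 1]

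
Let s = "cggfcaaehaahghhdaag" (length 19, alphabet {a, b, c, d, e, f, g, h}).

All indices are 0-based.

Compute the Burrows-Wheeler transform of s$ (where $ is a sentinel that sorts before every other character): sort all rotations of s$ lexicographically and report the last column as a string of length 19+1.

rank  rotation              last
    0  $cggfcaaehaahghhdaag  g
    1  aaehaahghhdaag$cggfc  c
    2  aag$cggfcaaehaahghhd  d
    3  aahghhdaag$cggfcaaeh  h
    4  aehaahghhdaag$cggfca  a
    5  ag$cggfcaaehaahghhda  a
    6  ahghhdaag$cggfcaaeha  a
    7  caaehaahghhdaag$cggf  f
    8  cggfcaaehaahghhdaag$  $
    9  daag$cggfcaaehaahghh  h
   10  ehaahghhdaag$cggfcaa  a
   11  fcaaehaahghhdaag$cgg  g
   12  g$cggfcaaehaahghhdaa  a
   13  gfcaaehaahghhdaag$cg  g
   14  ggfcaaehaahghhdaag$c  c
   15  ghhdaag$cggfcaaehaah  h
   16  haahghhdaag$cggfcaae  e
   17  hdaag$cggfcaaehaahgh  h
   18  hghhdaag$cggfcaaehaa  a
   19  hhdaag$cggfcaaehaahg  g

gcdhaaaf$hagagchehag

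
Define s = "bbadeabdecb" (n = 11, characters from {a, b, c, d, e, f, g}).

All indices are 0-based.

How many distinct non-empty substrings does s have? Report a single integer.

rank→(start, suffix):
  0 → (5, 'abdecb')
  1 → (2, 'adeabdecb')
  2 → (10, 'b')
  3 → (1, 'badeabdecb')
  4 → (0, 'bbadeabdecb')
  5 → (6, 'bdecb')
  6 → (9, 'cb')
  7 → (3, 'deabdecb')
  8 → (7, 'decb')
  9 → (4, 'eabdecb')
  10 → (8, 'ecb')

SA = [5, 2, 10, 1, 0, 6, 9, 3, 7, 4, 8]
i: (SA[i-1],SA[i]) lcp shared
  1: (5,2) 1 'a'
  2: (2,10) 0 ''
  3: (10,1) 1 'b'
  4: (1,0) 1 'b'
  5: (0,6) 1 'b'
  6: (6,9) 0 ''
  7: (9,3) 0 ''
  8: (3,7) 2 'de'
  9: (7,4) 0 ''
  10: (4,8) 1 'e'

n(n+1)/2 = 11·12/2 = 66
Σ LCP = 0 + 1 + 0 + 1 + 1 + 1 + 0 + 0 + 2 + 0 + 1 = 7
distinct = 66 − 7 = 59

59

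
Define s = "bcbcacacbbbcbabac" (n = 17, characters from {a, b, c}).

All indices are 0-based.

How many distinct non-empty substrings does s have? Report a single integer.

128

rank | idx | suffix
   0 |  13 | abac
   1 |  15 | ac
   2 |   4 | acacbbbcbabac
   3 |   6 | acbbbcbabac
   4 |  12 | babac
   5 |  14 | bac
   6 |   8 | bbbcbabac
   7 |   9 | bbcbabac
   8 |   2 | bcacacbbbcbabac
   9 |  10 | bcbabac
  10 |   0 | bcbcacacbbbcbabac
  11 |  16 | c
  12 |   3 | cacacbbbcbabac
  13 |   5 | cacbbbcbabac
  14 |  11 | cbabac
  15 |   7 | cbbbcbabac
  16 |   1 | cbcacacbbbcbabac

SA = [13, 15, 4, 6, 12, 14, 8, 9, 2, 10, 0, 16, 3, 5, 11, 7, 1]
rank  pair      lcp
   1  s[13:],s[15:]  1  'a'
   2  s[15:],s[4:]  2  'ac'
   3  s[4:],s[6:]  2  'ac'
   4  s[6:],s[12:]  0  ''
   5  s[12:],s[14:]  2  'ba'
   6  s[14:],s[8:]  1  'b'
   7  s[8:],s[9:]  2  'bb'
   8  s[9:],s[2:]  1  'b'
   9  s[2:],s[10:]  2  'bc'
  10  s[10:],s[0:]  3  'bcb'
  11  s[0:],s[16:]  0  ''
  12  s[16:],s[3:]  1  'c'
  13  s[3:],s[5:]  3  'cac'
  14  s[5:],s[11:]  1  'c'
  15  s[11:],s[7:]  2  'cb'
  16  s[7:],s[1:]  2  'cb'

n(n+1)/2 = 17·18/2 = 153
Σ LCP = 0 + 1 + 2 + 2 + 0 + 2 + 1 + 2 + 1 + 2 + 3 + 0 + 1 + 3 + 1 + 2 + 2 = 25
distinct = 153 − 25 = 128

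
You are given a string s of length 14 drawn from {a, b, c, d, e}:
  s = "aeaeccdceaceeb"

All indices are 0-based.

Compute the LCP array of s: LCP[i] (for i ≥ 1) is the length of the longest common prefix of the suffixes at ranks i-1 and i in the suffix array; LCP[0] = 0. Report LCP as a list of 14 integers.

[0, 1, 2, 0, 0, 1, 1, 2, 0, 0, 2, 1, 1, 1]

rank→(start, suffix):
  0 → (9, 'aceeb')
  1 → (0, 'aeaeccdceaceeb')
  2 → (2, 'aeccdceaceeb')
  3 → (13, 'b')
  4 → (4, 'ccdceaceeb')
  5 → (5, 'cdceaceeb')
  6 → (7, 'ceaceeb')
  7 → (10, 'ceeb')
  8 → (6, 'dceaceeb')
  9 → (8, 'eaceeb')
  10 → (1, 'eaeccdceaceeb')
  11 → (12, 'eb')
  12 → (3, 'eccdceaceeb')
  13 → (11, 'eeb')

SA = [9, 0, 2, 13, 4, 5, 7, 10, 6, 8, 1, 12, 3, 11]
i: (SA[i-1],SA[i]) lcp shared
  1: (9,0) 1 'a'
  2: (0,2) 2 'ae'
  3: (2,13) 0 ''
  4: (13,4) 0 ''
  5: (4,5) 1 'c'
  6: (5,7) 1 'c'
  7: (7,10) 2 'ce'
  8: (10,6) 0 ''
  9: (6,8) 0 ''
  10: (8,1) 2 'ea'
  11: (1,12) 1 'e'
  12: (12,3) 1 'e'
  13: (3,11) 1 'e'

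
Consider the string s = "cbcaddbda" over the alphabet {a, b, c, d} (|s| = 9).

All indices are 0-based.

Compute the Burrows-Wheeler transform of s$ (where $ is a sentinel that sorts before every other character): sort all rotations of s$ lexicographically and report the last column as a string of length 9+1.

adccdb$bda

rank  rotation    last
    0  $cbcaddbda  a
    1  a$cbcaddbd  d
    2  addbda$cbc  c
    3  bcaddbda$c  c
    4  bda$cbcadd  d
    5  caddbda$cb  b
    6  cbcaddbda$  $
    7  da$cbcaddb  b
    8  dbda$cbcad  d
    9  ddbda$cbca  a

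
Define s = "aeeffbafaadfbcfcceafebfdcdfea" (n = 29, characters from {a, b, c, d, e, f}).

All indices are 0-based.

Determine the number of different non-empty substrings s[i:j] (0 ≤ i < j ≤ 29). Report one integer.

407

rank→(start, suffix):
  0 → (28, 'a')
  1 → (8, 'aadfbcfcceafebfdcdfea')
  2 → (9, 'adfbcfcceafebfdcdfea')
  3 → (0, 'aeeffbafaadfbcfcceafebfdcdfea')
  4 → (6, 'afaadfbcfcceafebfdcdfea')
  5 → (18, 'afebfdcdfea')
  6 → (5, 'bafaadfbcfcceafebfdcdfea')
  7 → (12, 'bcfcceafebfdcdfea')
  8 → (21, 'bfdcdfea')
  9 → (15, 'cceafebfdcdfea')
  10 → (24, 'cdfea')
  11 → (16, 'ceafebfdcdfea')
  12 → (13, 'cfcceafebfdcdfea')
  13 → (23, 'dcdfea')
  14 → (10, 'dfbcfcceafebfdcdfea')
  15 → (25, 'dfea')
  16 → (27, 'ea')
  17 → (17, 'eafebfdcdfea')
  18 → (20, 'ebfdcdfea')
  19 → (1, 'eeffbafaadfbcfcceafebfdcdfea')
  20 → (2, 'effbafaadfbcfcceafebfdcdfea')
  21 → (7, 'faadfbcfcceafebfdcdfea')
  22 → (4, 'fbafaadfbcfcceafebfdcdfea')
  23 → (11, 'fbcfcceafebfdcdfea')
  24 → (14, 'fcceafebfdcdfea')
  25 → (22, 'fdcdfea')
  26 → (26, 'fea')
  27 → (19, 'febfdcdfea')
  28 → (3, 'ffbafaadfbcfcceafebfdcdfea')

SA = [28, 8, 9, 0, 6, 18, 5, 12, 21, 15, 24, 16, 13, 23, 10, 25, 27, 17, 20, 1, 2, 7, 4, 11, 14, 22, 26, 19, 3]
[i] adj suffixes → lcp
  [1] 28/8 → 1 ('a')
  [2] 8/9 → 1 ('a')
  [3] 9/0 → 1 ('a')
  [4] 0/6 → 1 ('a')
  [5] 6/18 → 2 ('af')
  [6] 18/5 → 0 ('')
  [7] 5/12 → 1 ('b')
  [8] 12/21 → 1 ('b')
  [9] 21/15 → 0 ('')
  [10] 15/24 → 1 ('c')
  [11] 24/16 → 1 ('c')
  [12] 16/13 → 1 ('c')
  [13] 13/23 → 0 ('')
  [14] 23/10 → 1 ('d')
  [15] 10/25 → 2 ('df')
  [16] 25/27 → 0 ('')
  [17] 27/17 → 2 ('ea')
  [18] 17/20 → 1 ('e')
  [19] 20/1 → 1 ('e')
  [20] 1/2 → 1 ('e')
  [21] 2/7 → 0 ('')
  [22] 7/4 → 1 ('f')
  [23] 4/11 → 2 ('fb')
  [24] 11/14 → 1 ('f')
  [25] 14/22 → 1 ('f')
  [26] 22/26 → 1 ('f')
  [27] 26/19 → 2 ('fe')
  [28] 19/3 → 1 ('f')

n(n+1)/2 = 29·30/2 = 435
Σ LCP = 0 + 1 + 1 + 1 + 1 + 2 + 0 + 1 + 1 + 0 + 1 + 1 + 1 + 0 + 1 + 2 + 0 + 2 + 1 + 1 + 1 + 0 + 1 + 2 + 1 + 1 + 1 + 2 + 1 = 28
distinct = 435 − 28 = 407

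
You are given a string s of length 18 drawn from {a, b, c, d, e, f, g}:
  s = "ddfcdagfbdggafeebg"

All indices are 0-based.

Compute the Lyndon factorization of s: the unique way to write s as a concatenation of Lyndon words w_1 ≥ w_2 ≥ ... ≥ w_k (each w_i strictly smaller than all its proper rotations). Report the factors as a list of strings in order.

emit factor 1: 'ddf' (i=0, period=3)
emit factor 2: 'cd' (i=3, period=2)
emit factor 3: 'agfbdgg' (i=5, period=7)
emit factor 4: 'afeebg' (i=12, period=6)

["ddf", "cd", "agfbdgg", "afeebg"]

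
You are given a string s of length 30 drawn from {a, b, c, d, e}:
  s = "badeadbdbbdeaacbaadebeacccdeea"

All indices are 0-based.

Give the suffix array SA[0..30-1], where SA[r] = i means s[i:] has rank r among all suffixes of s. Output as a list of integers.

rank→(start, suffix):
  0 → (29, 'a')
  1 → (12, 'aacbaadebeacccdeea')
  2 → (16, 'aadebeacccdeea')
  3 → (13, 'acbaadebeacccdeea')
  4 → (22, 'acccdeea')
  5 → (4, 'adbdbbdeaacbaadebeacccdeea')
  6 → (1, 'adeadbdbbdeaacbaadebeacccdeea')
  7 → (17, 'adebeacccdeea')
  8 → (15, 'baadebeacccdeea')
  9 → (0, 'badeadbdbbdeaacbaadebeacccdeea')
  10 → (8, 'bbdeaacbaadebeacccdeea')
  11 → (6, 'bdbbdeaacbaadebeacccdeea')
  12 → (9, 'bdeaacbaadebeacccdeea')
  13 → (20, 'beacccdeea')
  14 → (14, 'cbaadebeacccdeea')
  15 → (23, 'cccdeea')
  16 → (24, 'ccdeea')
  17 → (25, 'cdeea')
  18 → (7, 'dbbdeaacbaadebeacccdeea')
  19 → (5, 'dbdbbdeaacbaadebeacccdeea')
  20 → (10, 'deaacbaadebeacccdeea')
  21 → (2, 'deadbdbbdeaacbaadebeacccdeea')
  22 → (18, 'debeacccdeea')
  23 → (26, 'deea')
  24 → (28, 'ea')
  25 → (11, 'eaacbaadebeacccdeea')
  26 → (21, 'eacccdeea')
  27 → (3, 'eadbdbbdeaacbaadebeacccdeea')
  28 → (19, 'ebeacccdeea')
  29 → (27, 'eea')

[29, 12, 16, 13, 22, 4, 1, 17, 15, 0, 8, 6, 9, 20, 14, 23, 24, 25, 7, 5, 10, 2, 18, 26, 28, 11, 21, 3, 19, 27]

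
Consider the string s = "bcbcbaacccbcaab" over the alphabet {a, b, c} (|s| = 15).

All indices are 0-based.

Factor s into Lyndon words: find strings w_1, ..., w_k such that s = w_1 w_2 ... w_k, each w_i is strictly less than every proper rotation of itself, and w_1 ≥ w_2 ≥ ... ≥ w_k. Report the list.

["bc", "bc", "b", "aacccbc", "aab"]

emit factor 1: 'bc' (i=0, period=2)
emit factor 2: 'bc' (i=2, period=2)
emit factor 3: 'b' (i=4, period=1)
emit factor 4: 'aacccbc' (i=5, period=7)
emit factor 5: 'aab' (i=12, period=3)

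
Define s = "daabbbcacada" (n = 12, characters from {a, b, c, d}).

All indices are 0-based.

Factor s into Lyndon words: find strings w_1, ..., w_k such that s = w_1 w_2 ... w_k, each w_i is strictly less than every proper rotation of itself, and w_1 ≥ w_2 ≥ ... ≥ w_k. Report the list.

["d", "aabbbcacad", "a"]

emit factor 1: 'd' (i=0, period=1)
emit factor 2: 'aabbbcacad' (i=1, period=10)
emit factor 3: 'a' (i=11, period=1)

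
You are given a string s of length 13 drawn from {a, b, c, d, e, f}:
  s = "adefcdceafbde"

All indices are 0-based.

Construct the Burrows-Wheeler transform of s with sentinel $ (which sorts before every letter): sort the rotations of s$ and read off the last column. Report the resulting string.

rank  rotation        last
    0  $adefcdceafbde  e
    1  adefcdceafbde$  $
    2  afbde$adefcdce  e
    3  bde$adefcdceaf  f
    4  cdceafbde$adef  f
    5  ceafbde$adefcd  d
    6  dceafbde$adefc  c
    7  de$adefcdceafb  b
    8  defcdceafbde$a  a
    9  e$adefcdceafbd  d
   10  eafbde$adefcdc  c
   11  efcdceafbde$ad  d
   12  fbde$adefcdcea  a
   13  fcdceafbde$ade  e

e$effdcbadcdae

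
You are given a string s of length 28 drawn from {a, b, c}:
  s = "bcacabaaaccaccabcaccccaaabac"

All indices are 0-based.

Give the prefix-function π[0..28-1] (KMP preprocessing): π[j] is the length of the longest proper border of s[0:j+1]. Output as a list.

π[0] = 0
j=1 s[j]='c': π[1]=0 (border '')
j=2 s[j]='a': π[2]=0 (border '')
j=3 s[j]='c': π[3]=0 (border '')
j=4 s[j]='a': π[4]=0 (border '')
j=5 s[j]='b': π[5]=1 (border 'b')
j=6 s[j]='a': k: 1→0; π[6]=0 (border '')
j=7 s[j]='a': π[7]=0 (border '')
j=8 s[j]='a': π[8]=0 (border '')
j=9 s[j]='c': π[9]=0 (border '')
j=10 s[j]='c': π[10]=0 (border '')
j=11 s[j]='a': π[11]=0 (border '')
j=12 s[j]='c': π[12]=0 (border '')
j=13 s[j]='c': π[13]=0 (border '')
j=14 s[j]='a': π[14]=0 (border '')
j=15 s[j]='b': π[15]=1 (border 'b')
j=16 s[j]='c': π[16]=2 (border 'bc')
j=17 s[j]='a': π[17]=3 (border 'bca')
j=18 s[j]='c': π[18]=4 (border 'bcac')
j=19 s[j]='c': k: 4→0; π[19]=0 (border '')
j=20 s[j]='c': π[20]=0 (border '')
j=21 s[j]='c': π[21]=0 (border '')
j=22 s[j]='a': π[22]=0 (border '')
j=23 s[j]='a': π[23]=0 (border '')
j=24 s[j]='a': π[24]=0 (border '')
j=25 s[j]='b': π[25]=1 (border 'b')
j=26 s[j]='a': k: 1→0; π[26]=0 (border '')
j=27 s[j]='c': π[27]=0 (border '')

[0, 0, 0, 0, 0, 1, 0, 0, 0, 0, 0, 0, 0, 0, 0, 1, 2, 3, 4, 0, 0, 0, 0, 0, 0, 1, 0, 0]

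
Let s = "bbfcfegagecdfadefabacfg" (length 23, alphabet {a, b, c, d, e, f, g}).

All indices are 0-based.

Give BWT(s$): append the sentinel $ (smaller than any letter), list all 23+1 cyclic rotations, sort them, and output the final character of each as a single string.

gfbfga$befaacgdfedbccfea

rank  rotation                  last
    0  $bbfcfegagecdfadefabacfg  g
    1  abacfg$bbfcfegagecdfadef  f
    2  acfg$bbfcfegagecdfadefab  b
    3  adefabacfg$bbfcfegagecdf  f
    4  agecdfadefabacfg$bbfcfeg  g
    5  bacfg$bbfcfegagecdfadefa  a
    6  bbfcfegagecdfadefabacfg$  $
    7  bfcfegagecdfadefabacfg$b  b
    8  cdfadefabacfg$bbfcfegage  e
    9  cfegagecdfadefabacfg$bbf  f
   10  cfg$bbfcfegagecdfadefaba  a
   11  defabacfg$bbfcfegagecdfa  a
   12  dfadefabacfg$bbfcfegagec  c
   13  ecdfadefabacfg$bbfcfegag  g
   14  efabacfg$bbfcfegagecdfad  d
   15  egagecdfadefabacfg$bbfcf  f
   16  fabacfg$bbfcfegagecdfade  e
   17  fadefabacfg$bbfcfegagecd  d
   18  fcfegagecdfadefabacfg$bb  b
   19  fegagecdfadefabacfg$bbfc  c
   20  fg$bbfcfegagecdfadefabac  c
   21  g$bbfcfegagecdfadefabacf  f
   22  gagecdfadefabacfg$bbfcfe  e
   23  gecdfadefabacfg$bbfcfega  a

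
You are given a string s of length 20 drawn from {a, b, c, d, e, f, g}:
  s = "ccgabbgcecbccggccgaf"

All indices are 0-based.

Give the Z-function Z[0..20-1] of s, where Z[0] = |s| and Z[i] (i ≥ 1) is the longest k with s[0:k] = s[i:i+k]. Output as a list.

[20, 1, 0, 0, 0, 0, 0, 1, 0, 1, 0, 3, 1, 0, 0, 4, 1, 0, 0, 0]

Z[0]=20
i=1: outside box; Z[1]=1 grow→box=[1,2)
i=2: outside box; Z[2]=0
i=3: outside box; Z[3]=0
i=4: outside box; Z[4]=0
i=5: outside box; Z[5]=0
i=6: outside box; Z[6]=0
i=7: outside box; Z[7]=1 grow→box=[7,8)
i=8: outside box; Z[8]=0
i=9: outside box; Z[9]=1 grow→box=[9,10)
i=10: outside box; Z[10]=0
i=11: outside box; Z[11]=3 grow→box=[11,14)
i=12: min(r-i=2, Z[1]=1)=1; Z[12]=1
i=13: min(r-i=1, Z[2]=0)=0; Z[13]=0
i=14: outside box; Z[14]=0
i=15: outside box; Z[15]=4 grow→box=[15,19)
i=16: min(r-i=3, Z[1]=1)=1; Z[16]=1
i=17: min(r-i=2, Z[2]=0)=0; Z[17]=0
i=18: min(r-i=1, Z[3]=0)=0; Z[18]=0
i=19: outside box; Z[19]=0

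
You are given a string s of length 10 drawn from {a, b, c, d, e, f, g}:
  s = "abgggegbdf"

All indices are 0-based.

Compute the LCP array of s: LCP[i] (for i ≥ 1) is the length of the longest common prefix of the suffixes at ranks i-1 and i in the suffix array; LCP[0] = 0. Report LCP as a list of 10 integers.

rank | idx | suffix
   0 |   0 | abgggegbdf
   1 |   7 | bdf
   2 |   1 | bgggegbdf
   3 |   8 | df
   4 |   5 | egbdf
   5 |   9 | f
   6 |   6 | gbdf
   7 |   4 | gegbdf
   8 |   3 | ggegbdf
   9 |   2 | gggegbdf

SA = [0, 7, 1, 8, 5, 9, 6, 4, 3, 2]
i: (SA[i-1],SA[i]) lcp shared
  1: (0,7) 0 ''
  2: (7,1) 1 'b'
  3: (1,8) 0 ''
  4: (8,5) 0 ''
  5: (5,9) 0 ''
  6: (9,6) 0 ''
  7: (6,4) 1 'g'
  8: (4,3) 1 'g'
  9: (3,2) 2 'gg'

[0, 0, 1, 0, 0, 0, 0, 1, 1, 2]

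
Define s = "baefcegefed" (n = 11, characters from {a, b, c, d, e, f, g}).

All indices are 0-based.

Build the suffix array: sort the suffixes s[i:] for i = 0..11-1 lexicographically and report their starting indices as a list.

[1, 0, 4, 10, 9, 2, 7, 5, 3, 8, 6]

rank→(start, suffix):
  0 → (1, 'aefcegefed')
  1 → (0, 'baefcegefed')
  2 → (4, 'cegefed')
  3 → (10, 'd')
  4 → (9, 'ed')
  5 → (2, 'efcegefed')
  6 → (7, 'efed')
  7 → (5, 'egefed')
  8 → (3, 'fcegefed')
  9 → (8, 'fed')
  10 → (6, 'gefed')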